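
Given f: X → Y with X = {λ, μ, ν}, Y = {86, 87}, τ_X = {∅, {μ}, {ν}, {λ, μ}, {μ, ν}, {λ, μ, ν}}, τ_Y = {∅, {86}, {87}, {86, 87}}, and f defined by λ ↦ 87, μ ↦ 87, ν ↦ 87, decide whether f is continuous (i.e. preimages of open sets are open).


f IS continuous.

Compute f^{-1}(U) for each U ∈ τ_Y:
  U = ∅: f^{-1}(U) = ∅ ∈ τ_X ✓.
  U = {86}: f^{-1}(U) = ∅ ∈ τ_X ✓.
  U = {87}: f^{-1}(U) = {λ, μ, ν} ∈ τ_X ✓.
  U = {86, 87}: f^{-1}(U) = {λ, μ, ν} ∈ τ_X ✓.
Every preimage lies in τ_X, so f IS continuous.


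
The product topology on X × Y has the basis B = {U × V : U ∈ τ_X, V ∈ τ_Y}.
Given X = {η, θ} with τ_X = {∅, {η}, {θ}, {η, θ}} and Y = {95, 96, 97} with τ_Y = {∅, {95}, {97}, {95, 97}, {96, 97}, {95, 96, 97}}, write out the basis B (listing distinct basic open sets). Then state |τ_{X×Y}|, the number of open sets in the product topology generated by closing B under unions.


Basis B = {∅ × ∅, {η} × {95}, {η} × {97}, {θ} × {95}, {θ} × {97}, {η} × {95, 97}, {η, θ} × {95}, {η} × {96, 97}, {η, θ} × {97}, {θ} × {95, 97}, {θ} × {96, 97}, {η} × {95, 96, 97}, {θ} × {95, 96, 97}, {η, θ} × {95, 97}, {η, θ} × {96, 97}, {η, θ} × {95, 96, 97}}; |τ_{X×Y}| = 36.

Enumerate products U × V with U ∈ τ_X, V ∈ τ_Y (deduplicated):
  ∅ × ∅ = {} (∅)
  {η} × {95} = {(η,95)}
  {η} × {97} = {(η,97)}
  {θ} × {95} = {(θ,95)}
  {θ} × {97} = {(θ,97)}
  {η} × {95, 97} = {(η,95), (η,97)}
  {η, θ} × {95} = {(η,95), (θ,95)}
  {η} × {96, 97} = {(η,96), (η,97)}
  {η, θ} × {97} = {(η,97), (θ,97)}
  {θ} × {95, 97} = {(θ,95), (θ,97)}
  {θ} × {96, 97} = {(θ,96), (θ,97)}
  {η} × {95, 96, 97} = {(η,95), (η,96), (η,97)}
  {θ} × {95, 96, 97} = {(θ,95), (θ,96), (θ,97)}
  {η, θ} × {95, 97} = {(η,95), (η,97), (θ,95), (θ,97)}
  {η, θ} × {96, 97} = {(η,96), (η,97), (θ,96), (θ,97)}
  {η, θ} × {95, 96, 97} = {(η,95), (η,96), (η,97), (θ,95), (θ,96), (θ,97)}
These 16 distinct sets form the basis B.
Close under arbitrary unions to get τ_{X×Y}; counting gives |τ_{X×Y}| = 36.


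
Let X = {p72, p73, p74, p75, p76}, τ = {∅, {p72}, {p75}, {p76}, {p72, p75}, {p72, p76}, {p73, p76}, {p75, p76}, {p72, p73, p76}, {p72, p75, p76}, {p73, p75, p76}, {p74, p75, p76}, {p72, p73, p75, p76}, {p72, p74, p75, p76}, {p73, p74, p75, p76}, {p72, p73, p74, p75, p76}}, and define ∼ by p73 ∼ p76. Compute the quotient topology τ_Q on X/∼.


X/∼ = {[p72], [p73=p76], [p74], [p75]}; |τ_Q| = 10.

Equivalence classes: [p72], [p73=p76], [p74], [p75].
Quotient map π: X → X/∼ sends p72 ↦ [p72], p73 ↦ [p73=p76], p74 ↦ [p74], p75 ↦ [p75], p76 ↦ [p73=p76].
For each subset V ⊆ X/∼, compute π^{-1}(V) ⊆ X and check whether π^{-1}(V) ∈ τ. V is open in τ_Q iff π^{-1}(V) ∈ τ.
  V = {}: π^{-1}(V) = ∅ ∈ τ ✓.
  V = {[p72]}: π^{-1}(V) = {p72} ∈ τ ✓.
  V = {[p73=p76]}: π^{-1}(V) = {p73, p76} ∈ τ ✓.
  V = {[p72], [p73=p76]}: π^{-1}(V) = {p72, p73, p76} ∈ τ ✓.
  V = {[p74]}: π^{-1}(V) = {p74} ∉ τ ✗.
  V = {[p72], [p74]}: π^{-1}(V) = {p72, p74} ∉ τ ✗.
  V = {[p73=p76], [p74]}: π^{-1}(V) = {p73, p74, p76} ∉ τ ✗.
  V = {[p72], [p73=p76], [p74]}: π^{-1}(V) = {p72, p73, p74, p76} ∉ τ ✗.
  V = {[p75]}: π^{-1}(V) = {p75} ∈ τ ✓.
  V = {[p72], [p75]}: π^{-1}(V) = {p72, p75} ∈ τ ✓.
  V = {[p73=p76], [p75]}: π^{-1}(V) = {p73, p75, p76} ∈ τ ✓.
  V = {[p72], [p73=p76], [p75]}: π^{-1}(V) = {p72, p73, p75, p76} ∈ τ ✓.
  V = {[p74], [p75]}: π^{-1}(V) = {p74, p75} ∉ τ ✗.
  V = {[p72], [p74], [p75]}: π^{-1}(V) = {p72, p74, p75} ∉ τ ✗.
  V = {[p73=p76], [p74], [p75]}: π^{-1}(V) = {p73, p74, p75, p76} ∈ τ ✓.
  V = {[p72], [p73=p76], [p74], [p75]}: π^{-1}(V) = {p72, p73, p74, p75, p76} ∈ τ ✓.
Open sets in the quotient: τ_Q = {{}, {[p72]}, {[p73=p76]}, {[p72], [p73=p76]}, {[p75]}, {[p72], [p75]}, {[p73=p76], [p75]}, {[p72], [p73=p76], [p75]}, {[p73=p76], [p74], [p75]}, {[p72], [p73=p76], [p74], [p75]}} (10 elements).


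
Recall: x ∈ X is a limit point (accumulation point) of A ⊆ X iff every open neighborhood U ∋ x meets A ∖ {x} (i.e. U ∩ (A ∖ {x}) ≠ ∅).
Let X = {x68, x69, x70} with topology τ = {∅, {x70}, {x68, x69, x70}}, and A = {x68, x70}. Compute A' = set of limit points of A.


A' = {x68, x69}

For each x ∈ X, list the open sets U ∈ τ with x ∈ U, then check whether U ∩ (A ∖ {x}) ≠ ∅ for every such U.
  x = x68: opens ∋ x are {x68, x69, x70}; each meets A ∖ {x68}, so x IS a limit point.
  x = x69: opens ∋ x are {x68, x69, x70}; each meets A ∖ {x69}, so x IS a limit point.
  x = x70: open {x70} ∋ x has {x70} ∩ (A ∖ {x70}) = ∅, so x is NOT a limit point.
Collecting: A' = {x68, x69}.


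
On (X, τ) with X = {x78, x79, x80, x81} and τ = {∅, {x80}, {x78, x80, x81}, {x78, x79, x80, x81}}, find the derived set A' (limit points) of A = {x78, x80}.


A' = {x78, x79, x81}

For each x ∈ X, list the open sets U ∈ τ with x ∈ U, then check whether U ∩ (A ∖ {x}) ≠ ∅ for every such U.
  x = x78: opens ∋ x are {x78, x80, x81}, {x78, x79, x80, x81}; each meets A ∖ {x78}, so x IS a limit point.
  x = x79: opens ∋ x are {x78, x79, x80, x81}; each meets A ∖ {x79}, so x IS a limit point.
  x = x80: open {x80} ∋ x has {x80} ∩ (A ∖ {x80}) = ∅, so x is NOT a limit point.
  x = x81: opens ∋ x are {x78, x80, x81}, {x78, x79, x80, x81}; each meets A ∖ {x81}, so x IS a limit point.
Collecting: A' = {x78, x79, x81}.


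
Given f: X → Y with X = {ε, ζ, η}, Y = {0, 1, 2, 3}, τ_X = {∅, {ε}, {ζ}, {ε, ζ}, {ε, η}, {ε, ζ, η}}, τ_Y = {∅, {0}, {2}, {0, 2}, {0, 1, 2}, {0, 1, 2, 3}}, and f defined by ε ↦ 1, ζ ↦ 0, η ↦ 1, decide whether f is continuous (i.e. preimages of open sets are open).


f IS continuous.

Compute f^{-1}(U) for each U ∈ τ_Y:
  U = ∅: f^{-1}(U) = ∅ ∈ τ_X ✓.
  U = {0}: f^{-1}(U) = {ζ} ∈ τ_X ✓.
  U = {2}: f^{-1}(U) = ∅ ∈ τ_X ✓.
  U = {0, 2}: f^{-1}(U) = {ζ} ∈ τ_X ✓.
  U = {0, 1, 2}: f^{-1}(U) = {ε, ζ, η} ∈ τ_X ✓.
  U = {0, 1, 2, 3}: f^{-1}(U) = {ε, ζ, η} ∈ τ_X ✓.
Every preimage lies in τ_X, so f IS continuous.


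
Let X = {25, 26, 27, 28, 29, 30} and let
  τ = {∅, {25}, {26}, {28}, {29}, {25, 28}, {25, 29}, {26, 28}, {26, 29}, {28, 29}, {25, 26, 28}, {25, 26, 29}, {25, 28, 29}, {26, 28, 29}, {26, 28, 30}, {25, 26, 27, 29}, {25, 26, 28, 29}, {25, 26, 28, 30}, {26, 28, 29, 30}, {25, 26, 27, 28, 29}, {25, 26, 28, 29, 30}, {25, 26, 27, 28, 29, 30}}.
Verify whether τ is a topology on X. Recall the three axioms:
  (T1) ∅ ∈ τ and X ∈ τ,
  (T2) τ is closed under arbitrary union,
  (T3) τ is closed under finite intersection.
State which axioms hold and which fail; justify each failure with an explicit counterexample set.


τ is NOT a topology on X.

Axiom (T1): ∅ ∈ τ? Yes; X ∈ τ? Yes.
Axiom (T2/T3): check pairwise unions and intersections of members of τ.
Counterexample for (T2): {25} ∪ {26} = {25, 26} ∉ τ. Therefore τ is NOT a topology.


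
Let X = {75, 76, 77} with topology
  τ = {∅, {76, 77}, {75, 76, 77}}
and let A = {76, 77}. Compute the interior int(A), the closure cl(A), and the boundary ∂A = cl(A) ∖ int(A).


int(A) = {76, 77}, cl(A) = {75, 76, 77}, ∂A = {75}.

Closed sets in (X, τ) are complements of opens:
  closed(X, τ) = {∅, {75}, {75, 76, 77}}.
int(A) = ⋃ {U ∈ τ : U ⊆ A}. Opens contained in A: ∅, {76, 77}.
Taking the union of these: int(A) = {76, 77}.
cl(A) = ⋂ {C closed : A ⊆ C}. Closed sets containing A: {75, 76, 77}.
Intersecting these: cl(A) = {75, 76, 77}.
∂A = cl(A) ∖ int(A) = {75, 76, 77} ∖ {76, 77} = {75}.


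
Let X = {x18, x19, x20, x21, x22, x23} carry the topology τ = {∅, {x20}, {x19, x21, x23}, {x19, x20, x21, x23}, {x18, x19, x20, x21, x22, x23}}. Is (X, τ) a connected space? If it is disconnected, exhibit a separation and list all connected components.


(X, τ) is connected.

Find clopen sets (U ∈ τ with X ∖ U ∈ τ):
  U = ∅, X ∖ U = {x18, x19, x20, x21, x22, x23} — both open, so U is clopen.
  U = {x18, x19, x20, x21, x22, x23}, X ∖ U = ∅ — both open, so U is clopen.
Only trivial clopens (∅ and X) exist, so (X, τ) is connected.
Compute connected components by grouping points that agree on all clopens:
  component: {x18, x19, x20, x21, x22, x23}


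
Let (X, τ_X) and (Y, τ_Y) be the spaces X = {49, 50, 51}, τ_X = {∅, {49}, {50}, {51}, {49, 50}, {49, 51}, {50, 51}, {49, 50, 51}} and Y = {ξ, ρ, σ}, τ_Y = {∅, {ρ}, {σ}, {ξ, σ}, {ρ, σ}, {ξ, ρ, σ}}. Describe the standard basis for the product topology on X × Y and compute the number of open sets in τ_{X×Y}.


Basis B = {∅ × ∅, {49} × {ρ}, {49} × {σ}, {50} × {ρ}, {50} × {σ}, {51} × {ρ}, {51} × {σ}, {49} × {ξ, σ}, {49} × {ρ, σ}, {49, 50} × {ρ}, {49, 51} × {ρ}, {49, 50} × {σ}, {49, 51} × {σ}, {50} × {ξ, σ}, {50} × {ρ, σ}, {50, 51} × {ρ}, {50, 51} × {σ}, {51} × {ξ, σ}, {51} × {ρ, σ}, {49} × {ξ, ρ, σ}, {49, 50, 51} × {ρ}, {49, 50, 51} × {σ}, {50} × {ξ, ρ, σ}, {51} × {ξ, ρ, σ}, {49, 50} × {ξ, σ}, {49, 51} × {ξ, σ}, {49, 50} × {ρ, σ}, {49, 51} × {ρ, σ}, {50, 51} × {ξ, σ}, {50, 51} × {ρ, σ}, {49, 50} × {ξ, ρ, σ}, {49, 51} × {ξ, ρ, σ}, {49, 50, 51} × {ξ, σ}, {49, 50, 51} × {ρ, σ}, {50, 51} × {ξ, ρ, σ}, {49, 50, 51} × {ξ, ρ, σ}}; |τ_{X×Y}| = 216.

Enumerate products U × V with U ∈ τ_X, V ∈ τ_Y (deduplicated):
  ∅ × ∅ = {} (∅)
  {49} × {ρ} = {(49,ρ)}
  {49} × {σ} = {(49,σ)}
  {50} × {ρ} = {(50,ρ)}
  {50} × {σ} = {(50,σ)}
  {51} × {ρ} = {(51,ρ)}
  {51} × {σ} = {(51,σ)}
  {49} × {ξ, σ} = {(49,ξ), (49,σ)}
  {49} × {ρ, σ} = {(49,ρ), (49,σ)}
  {49, 50} × {ρ} = {(49,ρ), (50,ρ)}
  {49, 51} × {ρ} = {(49,ρ), (51,ρ)}
  {49, 50} × {σ} = {(49,σ), (50,σ)}
  {49, 51} × {σ} = {(49,σ), (51,σ)}
  {50} × {ξ, σ} = {(50,ξ), (50,σ)}
  {50} × {ρ, σ} = {(50,ρ), (50,σ)}
  {50, 51} × {ρ} = {(50,ρ), (51,ρ)}
  {50, 51} × {σ} = {(50,σ), (51,σ)}
  {51} × {ξ, σ} = {(51,ξ), (51,σ)}
  {51} × {ρ, σ} = {(51,ρ), (51,σ)}
  {49} × {ξ, ρ, σ} = {(49,ξ), (49,ρ), (49,σ)}
  {49, 50, 51} × {ρ} = {(49,ρ), (50,ρ), (51,ρ)}
  {49, 50, 51} × {σ} = {(49,σ), (50,σ), (51,σ)}
  {50} × {ξ, ρ, σ} = {(50,ξ), (50,ρ), (50,σ)}
  {51} × {ξ, ρ, σ} = {(51,ξ), (51,ρ), (51,σ)}
  {49, 50} × {ξ, σ} = {(49,ξ), (49,σ), (50,ξ), (50,σ)}
  {49, 51} × {ξ, σ} = {(49,ξ), (49,σ), (51,ξ), (51,σ)}
  {49, 50} × {ρ, σ} = {(49,ρ), (49,σ), (50,ρ), (50,σ)}
  {49, 51} × {ρ, σ} = {(49,ρ), (49,σ), (51,ρ), (51,σ)}
  {50, 51} × {ξ, σ} = {(50,ξ), (50,σ), (51,ξ), (51,σ)}
  {50, 51} × {ρ, σ} = {(50,ρ), (50,σ), (51,ρ), (51,σ)}
  {49, 50} × {ξ, ρ, σ} = {(49,ξ), (49,ρ), (49,σ), (50,ξ), (50,ρ), (50,σ)}
  {49, 51} × {ξ, ρ, σ} = {(49,ξ), (49,ρ), (49,σ), (51,ξ), (51,ρ), (51,σ)}
  {49, 50, 51} × {ξ, σ} = {(49,ξ), (49,σ), (50,ξ), (50,σ), (51,ξ), (51,σ)}
  {49, 50, 51} × {ρ, σ} = {(49,ρ), (49,σ), (50,ρ), (50,σ), (51,ρ), (51,σ)}
  {50, 51} × {ξ, ρ, σ} = {(50,ξ), (50,ρ), (50,σ), (51,ξ), (51,ρ), (51,σ)}
  {49, 50, 51} × {ξ, ρ, σ} = {(49,ξ), (49,ρ), (49,σ), (50,ξ), (50,ρ), (50,σ), (51,ξ), (51,ρ), (51,σ)}
These 36 distinct sets form the basis B.
Close under arbitrary unions to get τ_{X×Y}; counting gives |τ_{X×Y}| = 216.


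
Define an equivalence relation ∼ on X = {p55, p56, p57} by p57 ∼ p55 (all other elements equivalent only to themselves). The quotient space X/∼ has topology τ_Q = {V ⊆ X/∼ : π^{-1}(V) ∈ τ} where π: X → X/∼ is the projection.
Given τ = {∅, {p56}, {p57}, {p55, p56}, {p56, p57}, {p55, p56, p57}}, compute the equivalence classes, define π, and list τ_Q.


X/∼ = {[p55=p57], [p56]}; |τ_Q| = 3.

Equivalence classes: [p55=p57], [p56].
Quotient map π: X → X/∼ sends p55 ↦ [p55=p57], p56 ↦ [p56], p57 ↦ [p55=p57].
For each subset V ⊆ X/∼, compute π^{-1}(V) ⊆ X and check whether π^{-1}(V) ∈ τ. V is open in τ_Q iff π^{-1}(V) ∈ τ.
  V = {}: π^{-1}(V) = ∅ ∈ τ ✓.
  V = {[p55=p57]}: π^{-1}(V) = {p55, p57} ∉ τ ✗.
  V = {[p56]}: π^{-1}(V) = {p56} ∈ τ ✓.
  V = {[p55=p57], [p56]}: π^{-1}(V) = {p55, p56, p57} ∈ τ ✓.
Open sets in the quotient: τ_Q = {{}, {[p56]}, {[p55=p57], [p56]}} (3 elements).


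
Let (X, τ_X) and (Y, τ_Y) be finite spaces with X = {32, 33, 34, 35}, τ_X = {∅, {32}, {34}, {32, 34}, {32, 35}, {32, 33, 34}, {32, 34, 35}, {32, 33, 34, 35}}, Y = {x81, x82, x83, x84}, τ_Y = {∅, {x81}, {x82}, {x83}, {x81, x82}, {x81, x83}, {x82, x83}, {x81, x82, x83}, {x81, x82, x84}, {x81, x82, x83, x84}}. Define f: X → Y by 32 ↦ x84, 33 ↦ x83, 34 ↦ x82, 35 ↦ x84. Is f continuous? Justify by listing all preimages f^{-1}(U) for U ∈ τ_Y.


f is NOT continuous.

Compute f^{-1}(U) for each U ∈ τ_Y:
  U = ∅: f^{-1}(U) = ∅ ∈ τ_X ✓.
  U = {x81}: f^{-1}(U) = ∅ ∈ τ_X ✓.
  U = {x82}: f^{-1}(U) = {34} ∈ τ_X ✓.
  U = {x83}: f^{-1}(U) = {33} ∉ τ_X ✗.
  U = {x81, x82}: f^{-1}(U) = {34} ∈ τ_X ✓.
  U = {x81, x83}: f^{-1}(U) = {33} ∉ τ_X ✗.
  U = {x82, x83}: f^{-1}(U) = {33, 34} ∉ τ_X ✗.
  U = {x81, x82, x83}: f^{-1}(U) = {33, 34} ∉ τ_X ✗.
  U = {x81, x82, x84}: f^{-1}(U) = {32, 34, 35} ∈ τ_X ✓.
  U = {x81, x82, x83, x84}: f^{-1}(U) = {32, 33, 34, 35} ∈ τ_X ✓.
Found U = {x83} with f^{-1}(U) = {33} not in τ_X. Therefore f is NOT continuous.


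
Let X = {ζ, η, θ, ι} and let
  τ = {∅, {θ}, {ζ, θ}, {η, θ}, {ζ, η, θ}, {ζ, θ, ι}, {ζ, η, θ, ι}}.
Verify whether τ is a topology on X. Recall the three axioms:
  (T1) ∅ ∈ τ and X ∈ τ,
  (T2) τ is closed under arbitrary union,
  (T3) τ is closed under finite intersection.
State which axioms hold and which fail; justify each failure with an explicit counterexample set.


τ IS a topology on X.

Axiom (T1): ∅ ∈ τ? Yes; X ∈ τ? Yes.
Axiom (T2/T3): check pairwise unions and intersections of members of τ.
All pairwise intersections and unions checked — each lies in τ. Therefore τ satisfies (T1), (T2), (T3): it IS a topology on X.


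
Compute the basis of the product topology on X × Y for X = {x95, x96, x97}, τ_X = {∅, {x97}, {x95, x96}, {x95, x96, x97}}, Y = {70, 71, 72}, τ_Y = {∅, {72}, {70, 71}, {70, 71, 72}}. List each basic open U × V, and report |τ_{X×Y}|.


Basis B = {∅ × ∅, {x97} × {72}, {x95, x96} × {72}, {x97} × {70, 71}, {x95, x96, x97} × {72}, {x97} × {70, 71, 72}, {x95, x96} × {70, 71}, {x95, x96} × {70, 71, 72}, {x95, x96, x97} × {70, 71}, {x95, x96, x97} × {70, 71, 72}}; |τ_{X×Y}| = 16.

Enumerate products U × V with U ∈ τ_X, V ∈ τ_Y (deduplicated):
  ∅ × ∅ = {} (∅)
  {x97} × {72} = {(x97,72)}
  {x95, x96} × {72} = {(x95,72), (x96,72)}
  {x97} × {70, 71} = {(x97,70), (x97,71)}
  {x95, x96, x97} × {72} = {(x95,72), (x96,72), (x97,72)}
  {x97} × {70, 71, 72} = {(x97,70), (x97,71), (x97,72)}
  {x95, x96} × {70, 71} = {(x95,70), (x95,71), (x96,70), (x96,71)}
  {x95, x96} × {70, 71, 72} = {(x95,70), (x95,71), (x95,72), (x96,70), (x96,71), (x96,72)}
  {x95, x96, x97} × {70, 71} = {(x95,70), (x95,71), (x96,70), (x96,71), (x97,70), (x97,71)}
  {x95, x96, x97} × {70, 71, 72} = {(x95,70), (x95,71), (x95,72), (x96,70), (x96,71), (x96,72), (x97,70), (x97,71), (x97,72)}
These 10 distinct sets form the basis B.
Close under arbitrary unions to get τ_{X×Y}; counting gives |τ_{X×Y}| = 16.


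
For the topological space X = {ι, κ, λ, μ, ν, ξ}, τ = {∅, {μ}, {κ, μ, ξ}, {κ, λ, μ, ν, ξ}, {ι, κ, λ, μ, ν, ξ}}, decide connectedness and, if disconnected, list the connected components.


(X, τ) is connected.

Find clopen sets (U ∈ τ with X ∖ U ∈ τ):
  U = ∅, X ∖ U = {ι, κ, λ, μ, ν, ξ} — both open, so U is clopen.
  U = {ι, κ, λ, μ, ν, ξ}, X ∖ U = ∅ — both open, so U is clopen.
Only trivial clopens (∅ and X) exist, so (X, τ) is connected.
Compute connected components by grouping points that agree on all clopens:
  component: {ι, κ, λ, μ, ν, ξ}


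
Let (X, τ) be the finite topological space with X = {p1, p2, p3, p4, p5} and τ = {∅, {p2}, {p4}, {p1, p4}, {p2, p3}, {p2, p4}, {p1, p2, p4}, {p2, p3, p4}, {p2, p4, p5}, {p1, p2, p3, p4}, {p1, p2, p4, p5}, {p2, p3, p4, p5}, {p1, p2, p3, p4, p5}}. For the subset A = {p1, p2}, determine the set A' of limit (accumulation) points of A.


A' = {p3, p5}

For each x ∈ X, list the open sets U ∈ τ with x ∈ U, then check whether U ∩ (A ∖ {x}) ≠ ∅ for every such U.
  x = p1: open {p1, p4} ∋ x has {p1, p4} ∩ (A ∖ {p1}) = ∅, so x is NOT a limit point.
  x = p2: open {p2} ∋ x has {p2} ∩ (A ∖ {p2}) = ∅, so x is NOT a limit point.
  x = p3: opens ∋ x are {p2, p3}, {p2, p3, p4}, {p1, p2, p3, p4}, {p2, p3, p4, p5}, {p1, p2, p3, p4, p5}; each meets A ∖ {p3}, so x IS a limit point.
  x = p4: open {p4} ∋ x has {p4} ∩ (A ∖ {p4}) = ∅, so x is NOT a limit point.
  x = p5: opens ∋ x are {p2, p4, p5}, {p1, p2, p4, p5}, {p2, p3, p4, p5}, {p1, p2, p3, p4, p5}; each meets A ∖ {p5}, so x IS a limit point.
Collecting: A' = {p3, p5}.


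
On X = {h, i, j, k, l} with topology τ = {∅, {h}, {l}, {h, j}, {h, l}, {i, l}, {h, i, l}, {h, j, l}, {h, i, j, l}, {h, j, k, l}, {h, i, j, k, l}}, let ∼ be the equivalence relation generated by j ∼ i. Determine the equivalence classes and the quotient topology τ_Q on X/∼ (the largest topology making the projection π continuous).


X/∼ = {[h], [i=j], [k], [l]}; |τ_Q| = 6.

Equivalence classes: [h], [i=j], [k], [l].
Quotient map π: X → X/∼ sends h ↦ [h], i ↦ [i=j], j ↦ [i=j], k ↦ [k], l ↦ [l].
For each subset V ⊆ X/∼, compute π^{-1}(V) ⊆ X and check whether π^{-1}(V) ∈ τ. V is open in τ_Q iff π^{-1}(V) ∈ τ.
  V = {}: π^{-1}(V) = ∅ ∈ τ ✓.
  V = {[h]}: π^{-1}(V) = {h} ∈ τ ✓.
  V = {[i=j]}: π^{-1}(V) = {i, j} ∉ τ ✗.
  V = {[h], [i=j]}: π^{-1}(V) = {h, i, j} ∉ τ ✗.
  V = {[k]}: π^{-1}(V) = {k} ∉ τ ✗.
  V = {[h], [k]}: π^{-1}(V) = {h, k} ∉ τ ✗.
  V = {[i=j], [k]}: π^{-1}(V) = {i, j, k} ∉ τ ✗.
  V = {[h], [i=j], [k]}: π^{-1}(V) = {h, i, j, k} ∉ τ ✗.
  V = {[l]}: π^{-1}(V) = {l} ∈ τ ✓.
  V = {[h], [l]}: π^{-1}(V) = {h, l} ∈ τ ✓.
  V = {[i=j], [l]}: π^{-1}(V) = {i, j, l} ∉ τ ✗.
  V = {[h], [i=j], [l]}: π^{-1}(V) = {h, i, j, l} ∈ τ ✓.
  V = {[k], [l]}: π^{-1}(V) = {k, l} ∉ τ ✗.
  V = {[h], [k], [l]}: π^{-1}(V) = {h, k, l} ∉ τ ✗.
  V = {[i=j], [k], [l]}: π^{-1}(V) = {i, j, k, l} ∉ τ ✗.
  V = {[h], [i=j], [k], [l]}: π^{-1}(V) = {h, i, j, k, l} ∈ τ ✓.
Open sets in the quotient: τ_Q = {{}, {[h]}, {[l]}, {[h], [l]}, {[h], [i=j], [l]}, {[h], [i=j], [k], [l]}} (6 elements).


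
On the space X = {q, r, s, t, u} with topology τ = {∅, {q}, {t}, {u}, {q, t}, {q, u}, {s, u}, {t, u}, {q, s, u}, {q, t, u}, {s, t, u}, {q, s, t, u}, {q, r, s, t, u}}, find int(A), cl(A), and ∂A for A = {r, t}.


int(A) = {t}, cl(A) = {r, t}, ∂A = {r}.

Closed sets in (X, τ) are complements of opens:
  closed(X, τ) = {∅, {r}, {q, r}, {r, s}, {r, t}, {q, r, s}, {q, r, t}, {r, s, t}, {r, s, u}, {q, r, s, t}, {q, r, s, u}, {r, s, t, u}, {q, r, s, t, u}}.
int(A) = ⋃ {U ∈ τ : U ⊆ A}. Opens contained in A: ∅, {t}.
Taking the union of these: int(A) = {t}.
cl(A) = ⋂ {C closed : A ⊆ C}. Closed sets containing A: {r, t}, {q, r, t}, {r, s, t}, {q, r, s, t}, {r, s, t, u}, {q, r, s, t, u}.
Intersecting these: cl(A) = {r, t}.
∂A = cl(A) ∖ int(A) = {r, t} ∖ {t} = {r}.


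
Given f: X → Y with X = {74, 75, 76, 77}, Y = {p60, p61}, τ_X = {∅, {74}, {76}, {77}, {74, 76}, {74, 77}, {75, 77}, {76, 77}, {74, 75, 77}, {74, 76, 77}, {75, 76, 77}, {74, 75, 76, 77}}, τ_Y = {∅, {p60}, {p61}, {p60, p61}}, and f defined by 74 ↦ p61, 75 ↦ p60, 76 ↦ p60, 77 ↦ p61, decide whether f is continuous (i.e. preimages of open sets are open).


f is NOT continuous.

Compute f^{-1}(U) for each U ∈ τ_Y:
  U = ∅: f^{-1}(U) = ∅ ∈ τ_X ✓.
  U = {p60}: f^{-1}(U) = {75, 76} ∉ τ_X ✗.
  U = {p61}: f^{-1}(U) = {74, 77} ∈ τ_X ✓.
  U = {p60, p61}: f^{-1}(U) = {74, 75, 76, 77} ∈ τ_X ✓.
Found U = {p60} with f^{-1}(U) = {75, 76} not in τ_X. Therefore f is NOT continuous.


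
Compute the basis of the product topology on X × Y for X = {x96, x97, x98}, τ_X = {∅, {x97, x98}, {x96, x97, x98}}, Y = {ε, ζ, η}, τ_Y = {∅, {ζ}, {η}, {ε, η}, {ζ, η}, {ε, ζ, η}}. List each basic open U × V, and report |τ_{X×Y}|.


Basis B = {∅ × ∅, {x97, x98} × {ζ}, {x97, x98} × {η}, {x96, x97, x98} × {ζ}, {x96, x97, x98} × {η}, {x97, x98} × {ε, η}, {x97, x98} × {ζ, η}, {x96, x97, x98} × {ε, η}, {x96, x97, x98} × {ζ, η}, {x97, x98} × {ε, ζ, η}, {x96, x97, x98} × {ε, ζ, η}}; |τ_{X×Y}| = 18.

Enumerate products U × V with U ∈ τ_X, V ∈ τ_Y (deduplicated):
  ∅ × ∅ = {} (∅)
  {x97, x98} × {ζ} = {(x97,ζ), (x98,ζ)}
  {x97, x98} × {η} = {(x97,η), (x98,η)}
  {x96, x97, x98} × {ζ} = {(x96,ζ), (x97,ζ), (x98,ζ)}
  {x96, x97, x98} × {η} = {(x96,η), (x97,η), (x98,η)}
  {x97, x98} × {ε, η} = {(x97,ε), (x97,η), (x98,ε), (x98,η)}
  {x97, x98} × {ζ, η} = {(x97,ζ), (x97,η), (x98,ζ), (x98,η)}
  {x96, x97, x98} × {ε, η} = {(x96,ε), (x96,η), (x97,ε), (x97,η), (x98,ε), (x98,η)}
  {x96, x97, x98} × {ζ, η} = {(x96,ζ), (x96,η), (x97,ζ), (x97,η), (x98,ζ), (x98,η)}
  {x97, x98} × {ε, ζ, η} = {(x97,ε), (x97,ζ), (x97,η), (x98,ε), (x98,ζ), (x98,η)}
  {x96, x97, x98} × {ε, ζ, η} = {(x96,ε), (x96,ζ), (x96,η), (x97,ε), (x97,ζ), (x97,η), (x98,ε), (x98,ζ), (x98,η)}
These 11 distinct sets form the basis B.
Close under arbitrary unions to get τ_{X×Y}; counting gives |τ_{X×Y}| = 18.


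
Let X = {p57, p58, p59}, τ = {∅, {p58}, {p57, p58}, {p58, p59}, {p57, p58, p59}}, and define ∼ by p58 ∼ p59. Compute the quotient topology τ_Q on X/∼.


X/∼ = {[p57], [p58=p59]}; |τ_Q| = 3.

Equivalence classes: [p57], [p58=p59].
Quotient map π: X → X/∼ sends p57 ↦ [p57], p58 ↦ [p58=p59], p59 ↦ [p58=p59].
For each subset V ⊆ X/∼, compute π^{-1}(V) ⊆ X and check whether π^{-1}(V) ∈ τ. V is open in τ_Q iff π^{-1}(V) ∈ τ.
  V = {}: π^{-1}(V) = ∅ ∈ τ ✓.
  V = {[p57]}: π^{-1}(V) = {p57} ∉ τ ✗.
  V = {[p58=p59]}: π^{-1}(V) = {p58, p59} ∈ τ ✓.
  V = {[p57], [p58=p59]}: π^{-1}(V) = {p57, p58, p59} ∈ τ ✓.
Open sets in the quotient: τ_Q = {{}, {[p58=p59]}, {[p57], [p58=p59]}} (3 elements).


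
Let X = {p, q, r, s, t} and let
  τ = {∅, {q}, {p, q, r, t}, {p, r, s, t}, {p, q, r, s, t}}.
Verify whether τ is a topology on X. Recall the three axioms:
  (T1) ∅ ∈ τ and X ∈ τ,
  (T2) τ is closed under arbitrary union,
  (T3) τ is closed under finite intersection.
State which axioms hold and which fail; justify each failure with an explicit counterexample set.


τ is NOT a topology on X.

Axiom (T1): ∅ ∈ τ? Yes; X ∈ τ? Yes.
Axiom (T2/T3): check pairwise unions and intersections of members of τ.
Counterexample for (T3): {p, q, r, t} ∩ {p, r, s, t} = {p, r, t} ∉ τ. Therefore τ is NOT a topology.


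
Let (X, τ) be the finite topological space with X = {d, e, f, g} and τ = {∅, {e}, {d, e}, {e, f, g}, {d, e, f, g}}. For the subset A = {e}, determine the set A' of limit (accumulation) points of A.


A' = {d, f, g}

For each x ∈ X, list the open sets U ∈ τ with x ∈ U, then check whether U ∩ (A ∖ {x}) ≠ ∅ for every such U.
  x = d: opens ∋ x are {d, e}, {d, e, f, g}; each meets A ∖ {d}, so x IS a limit point.
  x = e: open {e} ∋ x has {e} ∩ (A ∖ {e}) = ∅, so x is NOT a limit point.
  x = f: opens ∋ x are {e, f, g}, {d, e, f, g}; each meets A ∖ {f}, so x IS a limit point.
  x = g: opens ∋ x are {e, f, g}, {d, e, f, g}; each meets A ∖ {g}, so x IS a limit point.
Collecting: A' = {d, f, g}.


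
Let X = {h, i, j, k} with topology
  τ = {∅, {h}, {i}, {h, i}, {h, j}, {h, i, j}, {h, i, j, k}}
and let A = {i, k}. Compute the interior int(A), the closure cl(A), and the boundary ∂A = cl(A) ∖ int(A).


int(A) = {i}, cl(A) = {i, k}, ∂A = {k}.

Closed sets in (X, τ) are complements of opens:
  closed(X, τ) = {∅, {k}, {i, k}, {j, k}, {h, j, k}, {i, j, k}, {h, i, j, k}}.
int(A) = ⋃ {U ∈ τ : U ⊆ A}. Opens contained in A: ∅, {i}.
Taking the union of these: int(A) = {i}.
cl(A) = ⋂ {C closed : A ⊆ C}. Closed sets containing A: {i, k}, {i, j, k}, {h, i, j, k}.
Intersecting these: cl(A) = {i, k}.
∂A = cl(A) ∖ int(A) = {i, k} ∖ {i} = {k}.


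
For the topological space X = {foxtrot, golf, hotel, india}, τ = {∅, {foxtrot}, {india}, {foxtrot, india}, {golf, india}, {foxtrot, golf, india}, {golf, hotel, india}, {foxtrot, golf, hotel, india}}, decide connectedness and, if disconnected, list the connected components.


(X, τ) is disconnected; components = [{foxtrot}, {golf, hotel, india}].

Find clopen sets (U ∈ τ with X ∖ U ∈ τ):
  U = ∅, X ∖ U = {foxtrot, golf, hotel, india} — both open, so U is clopen.
  U = {foxtrot}, X ∖ U = {golf, hotel, india} — both open, so U is clopen.
  U = {golf, hotel, india}, X ∖ U = {foxtrot} — both open, so U is clopen.
  U = {foxtrot, golf, hotel, india}, X ∖ U = ∅ — both open, so U is clopen.
Nontrivial clopen(s) exist: e.g. {golf, hotel, india}. So (X, τ) is disconnected.
Compute connected components by grouping points that agree on all clopens:
  component: {foxtrot}
  component: {golf, hotel, india}


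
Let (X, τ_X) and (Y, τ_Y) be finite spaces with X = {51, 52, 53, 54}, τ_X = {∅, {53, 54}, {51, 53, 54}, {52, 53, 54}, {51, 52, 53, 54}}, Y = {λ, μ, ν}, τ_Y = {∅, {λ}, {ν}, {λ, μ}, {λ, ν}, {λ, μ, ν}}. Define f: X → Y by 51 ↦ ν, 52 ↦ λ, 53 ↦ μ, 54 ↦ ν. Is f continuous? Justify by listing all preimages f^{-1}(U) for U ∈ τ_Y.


f is NOT continuous.

Compute f^{-1}(U) for each U ∈ τ_Y:
  U = ∅: f^{-1}(U) = ∅ ∈ τ_X ✓.
  U = {λ}: f^{-1}(U) = {52} ∉ τ_X ✗.
  U = {ν}: f^{-1}(U) = {51, 54} ∉ τ_X ✗.
  U = {λ, μ}: f^{-1}(U) = {52, 53} ∉ τ_X ✗.
  U = {λ, ν}: f^{-1}(U) = {51, 52, 54} ∉ τ_X ✗.
  U = {λ, μ, ν}: f^{-1}(U) = {51, 52, 53, 54} ∈ τ_X ✓.
Found U = {λ} with f^{-1}(U) = {52} not in τ_X. Therefore f is NOT continuous.


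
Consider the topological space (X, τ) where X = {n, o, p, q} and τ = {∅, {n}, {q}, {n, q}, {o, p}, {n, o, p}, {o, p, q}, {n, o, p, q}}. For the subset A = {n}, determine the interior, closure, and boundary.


int(A) = {n}, cl(A) = {n}, ∂A = ∅.

Closed sets in (X, τ) are complements of opens:
  closed(X, τ) = {∅, {n}, {q}, {n, q}, {o, p}, {n, o, p}, {o, p, q}, {n, o, p, q}}.
int(A) = ⋃ {U ∈ τ : U ⊆ A}. Opens contained in A: ∅, {n}.
Taking the union of these: int(A) = {n}.
cl(A) = ⋂ {C closed : A ⊆ C}. Closed sets containing A: {n}, {n, q}, {n, o, p}, {n, o, p, q}.
Intersecting these: cl(A) = {n}.
∂A = cl(A) ∖ int(A) = {n} ∖ {n} = ∅.


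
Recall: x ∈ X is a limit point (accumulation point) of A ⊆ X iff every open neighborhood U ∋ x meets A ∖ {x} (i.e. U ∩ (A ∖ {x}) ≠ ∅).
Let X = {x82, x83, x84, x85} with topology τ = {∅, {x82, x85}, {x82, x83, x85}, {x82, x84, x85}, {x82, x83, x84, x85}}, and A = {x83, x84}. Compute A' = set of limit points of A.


A' = ∅

For each x ∈ X, list the open sets U ∈ τ with x ∈ U, then check whether U ∩ (A ∖ {x}) ≠ ∅ for every such U.
  x = x82: open {x82, x85} ∋ x has {x82, x85} ∩ (A ∖ {x82}) = ∅, so x is NOT a limit point.
  x = x83: open {x82, x83, x85} ∋ x has {x82, x83, x85} ∩ (A ∖ {x83}) = ∅, so x is NOT a limit point.
  x = x84: open {x82, x84, x85} ∋ x has {x82, x84, x85} ∩ (A ∖ {x84}) = ∅, so x is NOT a limit point.
  x = x85: open {x82, x85} ∋ x has {x82, x85} ∩ (A ∖ {x85}) = ∅, so x is NOT a limit point.
Collecting: A' = ∅.


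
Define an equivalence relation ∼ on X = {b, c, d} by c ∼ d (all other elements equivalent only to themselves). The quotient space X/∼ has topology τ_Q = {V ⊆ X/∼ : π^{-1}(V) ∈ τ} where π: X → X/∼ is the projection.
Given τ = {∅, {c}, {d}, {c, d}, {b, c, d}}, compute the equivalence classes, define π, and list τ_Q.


X/∼ = {[b], [c=d]}; |τ_Q| = 3.

Equivalence classes: [b], [c=d].
Quotient map π: X → X/∼ sends b ↦ [b], c ↦ [c=d], d ↦ [c=d].
For each subset V ⊆ X/∼, compute π^{-1}(V) ⊆ X and check whether π^{-1}(V) ∈ τ. V is open in τ_Q iff π^{-1}(V) ∈ τ.
  V = {}: π^{-1}(V) = ∅ ∈ τ ✓.
  V = {[b]}: π^{-1}(V) = {b} ∉ τ ✗.
  V = {[c=d]}: π^{-1}(V) = {c, d} ∈ τ ✓.
  V = {[b], [c=d]}: π^{-1}(V) = {b, c, d} ∈ τ ✓.
Open sets in the quotient: τ_Q = {{}, {[c=d]}, {[b], [c=d]}} (3 elements).


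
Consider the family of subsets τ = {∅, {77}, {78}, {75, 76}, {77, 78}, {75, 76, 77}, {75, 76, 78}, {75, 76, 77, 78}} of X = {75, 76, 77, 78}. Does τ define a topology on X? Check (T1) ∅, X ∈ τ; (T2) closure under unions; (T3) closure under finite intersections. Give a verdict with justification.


τ IS a topology on X.

Axiom (T1): ∅ ∈ τ? Yes; X ∈ τ? Yes.
Axiom (T2/T3): check pairwise unions and intersections of members of τ.
All pairwise intersections and unions checked — each lies in τ. Therefore τ satisfies (T1), (T2), (T3): it IS a topology on X.


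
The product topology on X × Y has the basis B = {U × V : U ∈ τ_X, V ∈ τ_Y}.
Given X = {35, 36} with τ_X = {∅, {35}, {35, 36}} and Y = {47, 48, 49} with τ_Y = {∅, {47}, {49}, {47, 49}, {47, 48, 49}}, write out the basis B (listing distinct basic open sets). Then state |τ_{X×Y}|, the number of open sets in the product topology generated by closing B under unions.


Basis B = {∅ × ∅, {35} × {47}, {35} × {49}, {35} × {47, 49}, {35, 36} × {47}, {35, 36} × {49}, {35} × {47, 48, 49}, {35, 36} × {47, 49}, {35, 36} × {47, 48, 49}}; |τ_{X×Y}| = 14.

Enumerate products U × V with U ∈ τ_X, V ∈ τ_Y (deduplicated):
  ∅ × ∅ = {} (∅)
  {35} × {47} = {(35,47)}
  {35} × {49} = {(35,49)}
  {35} × {47, 49} = {(35,47), (35,49)}
  {35, 36} × {47} = {(35,47), (36,47)}
  {35, 36} × {49} = {(35,49), (36,49)}
  {35} × {47, 48, 49} = {(35,47), (35,48), (35,49)}
  {35, 36} × {47, 49} = {(35,47), (35,49), (36,47), (36,49)}
  {35, 36} × {47, 48, 49} = {(35,47), (35,48), (35,49), (36,47), (36,48), (36,49)}
These 9 distinct sets form the basis B.
Close under arbitrary unions to get τ_{X×Y}; counting gives |τ_{X×Y}| = 14.


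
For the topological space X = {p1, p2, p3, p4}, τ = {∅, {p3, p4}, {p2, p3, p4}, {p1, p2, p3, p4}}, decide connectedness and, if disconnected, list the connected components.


(X, τ) is connected.

Find clopen sets (U ∈ τ with X ∖ U ∈ τ):
  U = ∅, X ∖ U = {p1, p2, p3, p4} — both open, so U is clopen.
  U = {p1, p2, p3, p4}, X ∖ U = ∅ — both open, so U is clopen.
Only trivial clopens (∅ and X) exist, so (X, τ) is connected.
Compute connected components by grouping points that agree on all clopens:
  component: {p1, p2, p3, p4}


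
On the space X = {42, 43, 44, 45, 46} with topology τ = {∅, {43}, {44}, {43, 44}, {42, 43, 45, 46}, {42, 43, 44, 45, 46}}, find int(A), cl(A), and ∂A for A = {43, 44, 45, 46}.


int(A) = {43, 44}, cl(A) = {42, 43, 44, 45, 46}, ∂A = {42, 45, 46}.

Closed sets in (X, τ) are complements of opens:
  closed(X, τ) = {∅, {44}, {42, 45, 46}, {42, 43, 45, 46}, {42, 44, 45, 46}, {42, 43, 44, 45, 46}}.
int(A) = ⋃ {U ∈ τ : U ⊆ A}. Opens contained in A: ∅, {43}, {44}, {43, 44}.
Taking the union of these: int(A) = {43, 44}.
cl(A) = ⋂ {C closed : A ⊆ C}. Closed sets containing A: {42, 43, 44, 45, 46}.
Intersecting these: cl(A) = {42, 43, 44, 45, 46}.
∂A = cl(A) ∖ int(A) = {42, 43, 44, 45, 46} ∖ {43, 44} = {42, 45, 46}.


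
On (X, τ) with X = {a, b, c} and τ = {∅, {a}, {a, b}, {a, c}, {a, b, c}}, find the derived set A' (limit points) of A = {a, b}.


A' = {b, c}

For each x ∈ X, list the open sets U ∈ τ with x ∈ U, then check whether U ∩ (A ∖ {x}) ≠ ∅ for every such U.
  x = a: open {a} ∋ x has {a} ∩ (A ∖ {a}) = ∅, so x is NOT a limit point.
  x = b: opens ∋ x are {a, b}, {a, b, c}; each meets A ∖ {b}, so x IS a limit point.
  x = c: opens ∋ x are {a, c}, {a, b, c}; each meets A ∖ {c}, so x IS a limit point.
Collecting: A' = {b, c}.


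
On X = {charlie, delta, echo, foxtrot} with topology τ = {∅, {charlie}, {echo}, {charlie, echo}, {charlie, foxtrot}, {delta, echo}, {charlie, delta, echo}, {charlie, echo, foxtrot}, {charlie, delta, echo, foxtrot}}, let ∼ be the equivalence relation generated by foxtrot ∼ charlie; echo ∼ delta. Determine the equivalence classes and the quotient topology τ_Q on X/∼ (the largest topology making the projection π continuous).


X/∼ = {[charlie=foxtrot], [delta=echo]}; |τ_Q| = 4.

Equivalence classes: [charlie=foxtrot], [delta=echo].
Quotient map π: X → X/∼ sends charlie ↦ [charlie=foxtrot], delta ↦ [delta=echo], echo ↦ [delta=echo], foxtrot ↦ [charlie=foxtrot].
For each subset V ⊆ X/∼, compute π^{-1}(V) ⊆ X and check whether π^{-1}(V) ∈ τ. V is open in τ_Q iff π^{-1}(V) ∈ τ.
  V = {}: π^{-1}(V) = ∅ ∈ τ ✓.
  V = {[charlie=foxtrot]}: π^{-1}(V) = {charlie, foxtrot} ∈ τ ✓.
  V = {[delta=echo]}: π^{-1}(V) = {delta, echo} ∈ τ ✓.
  V = {[charlie=foxtrot], [delta=echo]}: π^{-1}(V) = {charlie, delta, echo, foxtrot} ∈ τ ✓.
Open sets in the quotient: τ_Q = {{}, {[charlie=foxtrot]}, {[delta=echo]}, {[charlie=foxtrot], [delta=echo]}} (4 elements).


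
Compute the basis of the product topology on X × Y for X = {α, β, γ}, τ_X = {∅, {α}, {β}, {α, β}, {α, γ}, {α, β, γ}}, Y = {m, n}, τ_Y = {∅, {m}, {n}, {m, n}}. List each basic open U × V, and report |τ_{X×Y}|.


Basis B = {∅ × ∅, {α} × {m}, {α} × {n}, {β} × {m}, {β} × {n}, {α} × {m, n}, {α, β} × {m}, {α, γ} × {m}, {α, β} × {n}, {α, γ} × {n}, {β} × {m, n}, {α, β, γ} × {m}, {α, β, γ} × {n}, {α, β} × {m, n}, {α, γ} × {m, n}, {α, β, γ} × {m, n}}; |τ_{X×Y}| = 36.

Enumerate products U × V with U ∈ τ_X, V ∈ τ_Y (deduplicated):
  ∅ × ∅ = {} (∅)
  {α} × {m} = {(α,m)}
  {α} × {n} = {(α,n)}
  {β} × {m} = {(β,m)}
  {β} × {n} = {(β,n)}
  {α} × {m, n} = {(α,m), (α,n)}
  {α, β} × {m} = {(α,m), (β,m)}
  {α, γ} × {m} = {(α,m), (γ,m)}
  {α, β} × {n} = {(α,n), (β,n)}
  {α, γ} × {n} = {(α,n), (γ,n)}
  {β} × {m, n} = {(β,m), (β,n)}
  {α, β, γ} × {m} = {(α,m), (β,m), (γ,m)}
  {α, β, γ} × {n} = {(α,n), (β,n), (γ,n)}
  {α, β} × {m, n} = {(α,m), (α,n), (β,m), (β,n)}
  {α, γ} × {m, n} = {(α,m), (α,n), (γ,m), (γ,n)}
  {α, β, γ} × {m, n} = {(α,m), (α,n), (β,m), (β,n), (γ,m), (γ,n)}
These 16 distinct sets form the basis B.
Close under arbitrary unions to get τ_{X×Y}; counting gives |τ_{X×Y}| = 36.


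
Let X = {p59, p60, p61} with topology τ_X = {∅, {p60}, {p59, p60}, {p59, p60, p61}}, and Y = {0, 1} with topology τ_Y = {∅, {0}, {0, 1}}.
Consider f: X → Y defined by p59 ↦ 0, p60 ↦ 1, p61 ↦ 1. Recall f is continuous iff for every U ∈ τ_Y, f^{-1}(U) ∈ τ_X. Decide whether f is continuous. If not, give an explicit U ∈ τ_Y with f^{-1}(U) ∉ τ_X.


f is NOT continuous.

Compute f^{-1}(U) for each U ∈ τ_Y:
  U = ∅: f^{-1}(U) = ∅ ∈ τ_X ✓.
  U = {0}: f^{-1}(U) = {p59} ∉ τ_X ✗.
  U = {0, 1}: f^{-1}(U) = {p59, p60, p61} ∈ τ_X ✓.
Found U = {0} with f^{-1}(U) = {p59} not in τ_X. Therefore f is NOT continuous.


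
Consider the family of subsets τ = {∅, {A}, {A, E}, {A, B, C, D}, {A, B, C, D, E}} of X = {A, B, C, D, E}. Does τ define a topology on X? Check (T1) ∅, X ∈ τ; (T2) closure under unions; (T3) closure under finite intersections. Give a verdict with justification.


τ IS a topology on X.

Axiom (T1): ∅ ∈ τ? Yes; X ∈ τ? Yes.
Axiom (T2/T3): check pairwise unions and intersections of members of τ.
All pairwise intersections and unions checked — each lies in τ. Therefore τ satisfies (T1), (T2), (T3): it IS a topology on X.


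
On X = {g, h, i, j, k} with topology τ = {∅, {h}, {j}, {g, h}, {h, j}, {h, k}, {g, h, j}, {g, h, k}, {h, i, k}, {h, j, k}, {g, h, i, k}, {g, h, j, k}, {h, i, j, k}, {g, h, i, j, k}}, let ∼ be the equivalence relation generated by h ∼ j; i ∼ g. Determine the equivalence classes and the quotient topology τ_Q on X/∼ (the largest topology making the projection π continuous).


X/∼ = {[g=i], [h=j], [k]}; |τ_Q| = 4.

Equivalence classes: [g=i], [h=j], [k].
Quotient map π: X → X/∼ sends g ↦ [g=i], h ↦ [h=j], i ↦ [g=i], j ↦ [h=j], k ↦ [k].
For each subset V ⊆ X/∼, compute π^{-1}(V) ⊆ X and check whether π^{-1}(V) ∈ τ. V is open in τ_Q iff π^{-1}(V) ∈ τ.
  V = {}: π^{-1}(V) = ∅ ∈ τ ✓.
  V = {[g=i]}: π^{-1}(V) = {g, i} ∉ τ ✗.
  V = {[h=j]}: π^{-1}(V) = {h, j} ∈ τ ✓.
  V = {[g=i], [h=j]}: π^{-1}(V) = {g, h, i, j} ∉ τ ✗.
  V = {[k]}: π^{-1}(V) = {k} ∉ τ ✗.
  V = {[g=i], [k]}: π^{-1}(V) = {g, i, k} ∉ τ ✗.
  V = {[h=j], [k]}: π^{-1}(V) = {h, j, k} ∈ τ ✓.
  V = {[g=i], [h=j], [k]}: π^{-1}(V) = {g, h, i, j, k} ∈ τ ✓.
Open sets in the quotient: τ_Q = {{}, {[h=j]}, {[h=j], [k]}, {[g=i], [h=j], [k]}} (4 elements).


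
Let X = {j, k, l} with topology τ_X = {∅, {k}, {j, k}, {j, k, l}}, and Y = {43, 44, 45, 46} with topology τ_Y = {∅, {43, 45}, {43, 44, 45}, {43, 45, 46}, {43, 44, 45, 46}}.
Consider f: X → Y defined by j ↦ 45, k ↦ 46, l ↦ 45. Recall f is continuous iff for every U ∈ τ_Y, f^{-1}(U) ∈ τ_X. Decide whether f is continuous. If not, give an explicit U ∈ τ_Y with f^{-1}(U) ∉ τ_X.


f is NOT continuous.

Compute f^{-1}(U) for each U ∈ τ_Y:
  U = ∅: f^{-1}(U) = ∅ ∈ τ_X ✓.
  U = {43, 45}: f^{-1}(U) = {j, l} ∉ τ_X ✗.
  U = {43, 44, 45}: f^{-1}(U) = {j, l} ∉ τ_X ✗.
  U = {43, 45, 46}: f^{-1}(U) = {j, k, l} ∈ τ_X ✓.
  U = {43, 44, 45, 46}: f^{-1}(U) = {j, k, l} ∈ τ_X ✓.
Found U = {43, 45} with f^{-1}(U) = {j, l} not in τ_X. Therefore f is NOT continuous.


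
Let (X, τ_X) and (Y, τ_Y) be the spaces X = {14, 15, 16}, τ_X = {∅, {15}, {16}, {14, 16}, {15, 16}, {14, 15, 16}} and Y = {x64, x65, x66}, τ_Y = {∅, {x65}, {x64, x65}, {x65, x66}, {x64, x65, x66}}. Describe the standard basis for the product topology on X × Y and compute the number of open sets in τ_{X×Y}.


Basis B = {∅ × ∅, {15} × {x65}, {16} × {x65}, {14, 16} × {x65}, {15} × {x64, x65}, {15} × {x65, x66}, {15, 16} × {x65}, {16} × {x64, x65}, {16} × {x65, x66}, {14, 15, 16} × {x65}, {15} × {x64, x65, x66}, {16} × {x64, x65, x66}, {14, 16} × {x64, x65}, {14, 16} × {x65, x66}, {15, 16} × {x64, x65}, {15, 16} × {x65, x66}, {14, 16} × {x64, x65, x66}, {14, 15, 16} × {x64, x65}, {14, 15, 16} × {x65, x66}, {15, 16} × {x64, x65, x66}, {14, 15, 16} × {x64, x65, x66}}; |τ_{X×Y}| = 70.

Enumerate products U × V with U ∈ τ_X, V ∈ τ_Y (deduplicated):
  ∅ × ∅ = {} (∅)
  {15} × {x65} = {(15,x65)}
  {16} × {x65} = {(16,x65)}
  {14, 16} × {x65} = {(14,x65), (16,x65)}
  {15} × {x64, x65} = {(15,x64), (15,x65)}
  {15} × {x65, x66} = {(15,x65), (15,x66)}
  {15, 16} × {x65} = {(15,x65), (16,x65)}
  {16} × {x64, x65} = {(16,x64), (16,x65)}
  {16} × {x65, x66} = {(16,x65), (16,x66)}
  {14, 15, 16} × {x65} = {(14,x65), (15,x65), (16,x65)}
  {15} × {x64, x65, x66} = {(15,x64), (15,x65), (15,x66)}
  {16} × {x64, x65, x66} = {(16,x64), (16,x65), (16,x66)}
  {14, 16} × {x64, x65} = {(14,x64), (14,x65), (16,x64), (16,x65)}
  {14, 16} × {x65, x66} = {(14,x65), (14,x66), (16,x65), (16,x66)}
  {15, 16} × {x64, x65} = {(15,x64), (15,x65), (16,x64), (16,x65)}
  {15, 16} × {x65, x66} = {(15,x65), (15,x66), (16,x65), (16,x66)}
  {14, 16} × {x64, x65, x66} = {(14,x64), (14,x65), (14,x66), (16,x64), (16,x65), (16,x66)}
  {14, 15, 16} × {x64, x65} = {(14,x64), (14,x65), (15,x64), (15,x65), (16,x64), (16,x65)}
  {14, 15, 16} × {x65, x66} = {(14,x65), (14,x66), (15,x65), (15,x66), (16,x65), (16,x66)}
  {15, 16} × {x64, x65, x66} = {(15,x64), (15,x65), (15,x66), (16,x64), (16,x65), (16,x66)}
  {14, 15, 16} × {x64, x65, x66} = {(14,x64), (14,x65), (14,x66), (15,x64), (15,x65), (15,x66), (16,x64), (16,x65), (16,x66)}
These 21 distinct sets form the basis B.
Close under arbitrary unions to get τ_{X×Y}; counting gives |τ_{X×Y}| = 70.
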